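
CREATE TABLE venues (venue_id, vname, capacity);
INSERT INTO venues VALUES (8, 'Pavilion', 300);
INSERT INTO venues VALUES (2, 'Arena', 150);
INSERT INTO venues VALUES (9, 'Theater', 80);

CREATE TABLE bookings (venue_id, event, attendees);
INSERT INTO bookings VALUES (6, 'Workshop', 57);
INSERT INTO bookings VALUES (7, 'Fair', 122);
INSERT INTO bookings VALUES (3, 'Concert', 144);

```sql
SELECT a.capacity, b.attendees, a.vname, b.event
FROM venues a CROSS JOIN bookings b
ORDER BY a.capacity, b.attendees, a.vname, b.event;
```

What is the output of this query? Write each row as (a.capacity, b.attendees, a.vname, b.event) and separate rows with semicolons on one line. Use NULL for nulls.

(80, 57, Theater, Workshop); (80, 122, Theater, Fair); (80, 144, Theater, Concert); (150, 57, Arena, Workshop); (150, 122, Arena, Fair); (150, 144, Arena, Concert); (300, 57, Pavilion, Workshop); (300, 122, Pavilion, Fair); (300, 144, Pavilion, Concert)

CROSS JOIN pairs every row of `venues` with every row of `bookings`: 3 × 3 = 9 rows.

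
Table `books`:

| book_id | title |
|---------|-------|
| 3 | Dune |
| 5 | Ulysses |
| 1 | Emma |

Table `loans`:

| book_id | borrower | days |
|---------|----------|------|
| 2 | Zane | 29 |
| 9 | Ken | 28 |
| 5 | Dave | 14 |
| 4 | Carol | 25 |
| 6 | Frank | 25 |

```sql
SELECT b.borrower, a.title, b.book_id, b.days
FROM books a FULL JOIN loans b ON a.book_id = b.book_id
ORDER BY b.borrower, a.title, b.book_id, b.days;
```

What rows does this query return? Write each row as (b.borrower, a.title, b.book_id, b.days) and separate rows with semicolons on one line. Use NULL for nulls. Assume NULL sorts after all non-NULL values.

(Carol, NULL, 4, 25); (Dave, Ulysses, 5, 14); (Frank, NULL, 6, 25); (Ken, NULL, 9, 28); (Zane, NULL, 2, 29); (NULL, Dune, NULL, NULL); (NULL, Emma, NULL, NULL)

FULL OUTER JOIN keeps every row from both sides; unmatched rows get NULL for the other side's columns.
Matching on a.book_id = b.book_id.
Matched pairs: 1; unmatched a rows kept: 2; unmatched b rows kept: 4.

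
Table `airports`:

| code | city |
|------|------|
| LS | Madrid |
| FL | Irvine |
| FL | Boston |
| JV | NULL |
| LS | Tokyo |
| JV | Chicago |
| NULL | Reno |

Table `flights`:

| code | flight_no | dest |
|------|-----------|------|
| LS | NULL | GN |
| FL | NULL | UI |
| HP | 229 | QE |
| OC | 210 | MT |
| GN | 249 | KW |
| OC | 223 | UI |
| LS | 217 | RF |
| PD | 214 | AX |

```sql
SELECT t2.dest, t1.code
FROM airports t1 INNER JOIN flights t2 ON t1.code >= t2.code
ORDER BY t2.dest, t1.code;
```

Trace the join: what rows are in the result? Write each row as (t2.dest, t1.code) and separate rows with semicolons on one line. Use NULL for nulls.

INNER JOIN keeps only pairs where the ON condition holds.
Matching on t1.code >= t2.code. A NULL in a compared column never satisfies the condition.
- code=LS: 5 matching t2 row(s), so 5 row(s) emitted.
- code=FL: 1 matching t2 row(s), so 1 row(s) emitted.
- code=FL: 1 matching t2 row(s), so 1 row(s) emitted.
- code=JV: 3 matching t2 row(s), so 3 row(s) emitted.
- code=LS: 5 matching t2 row(s), so 5 row(s) emitted.
- code=JV: 3 matching t2 row(s), so 3 row(s) emitted.
- code=NULL: no matching t2 row, dropped.

(GN, LS); (GN, LS); (KW, JV); (KW, JV); (KW, LS); (KW, LS); (QE, JV); (QE, JV); (QE, LS); (QE, LS); (RF, LS); (RF, LS); (UI, FL); (UI, FL); (UI, JV); (UI, JV); (UI, LS); (UI, LS)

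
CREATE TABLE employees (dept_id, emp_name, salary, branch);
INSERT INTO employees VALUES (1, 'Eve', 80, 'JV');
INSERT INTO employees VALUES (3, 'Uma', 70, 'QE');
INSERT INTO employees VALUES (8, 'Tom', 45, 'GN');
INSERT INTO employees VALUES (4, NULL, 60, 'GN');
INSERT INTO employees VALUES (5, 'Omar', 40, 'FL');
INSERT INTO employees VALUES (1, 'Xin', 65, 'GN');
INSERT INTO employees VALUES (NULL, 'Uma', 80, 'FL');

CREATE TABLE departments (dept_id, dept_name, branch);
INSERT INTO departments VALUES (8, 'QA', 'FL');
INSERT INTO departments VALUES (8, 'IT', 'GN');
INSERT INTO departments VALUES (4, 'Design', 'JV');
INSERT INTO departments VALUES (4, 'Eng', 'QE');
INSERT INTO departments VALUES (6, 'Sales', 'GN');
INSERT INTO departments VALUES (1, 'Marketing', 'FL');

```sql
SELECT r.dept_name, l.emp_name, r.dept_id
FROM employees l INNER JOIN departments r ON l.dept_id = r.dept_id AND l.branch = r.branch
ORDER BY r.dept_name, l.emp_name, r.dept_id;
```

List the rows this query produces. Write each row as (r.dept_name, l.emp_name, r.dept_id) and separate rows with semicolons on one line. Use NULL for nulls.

(IT, Tom, 8)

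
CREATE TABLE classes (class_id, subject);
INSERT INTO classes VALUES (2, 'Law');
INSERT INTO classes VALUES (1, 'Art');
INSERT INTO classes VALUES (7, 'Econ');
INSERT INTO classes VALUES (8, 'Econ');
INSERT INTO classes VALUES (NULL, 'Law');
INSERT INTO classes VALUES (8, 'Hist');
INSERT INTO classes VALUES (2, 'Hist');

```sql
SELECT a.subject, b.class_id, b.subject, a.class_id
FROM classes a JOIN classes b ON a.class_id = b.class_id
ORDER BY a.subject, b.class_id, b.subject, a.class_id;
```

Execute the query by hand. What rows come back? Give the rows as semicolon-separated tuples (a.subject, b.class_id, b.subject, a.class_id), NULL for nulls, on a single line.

INNER JOIN keeps only pairs where the ON condition holds.
Matching on a.class_id = b.class_id. A NULL in a compared column never satisfies the condition.
- a (class_id=2) pairs with 2 row(s) of b.
- a (class_id=1) pairs with 1 row(s) of b.
- a (class_id=7) pairs with 1 row(s) of b.
- a (class_id=8) pairs with 2 row(s) of b.
- a (class_id=NULL) has no partner → excluded.
- a (class_id=8) pairs with 2 row(s) of b.
- a (class_id=2) pairs with 2 row(s) of b.
After projecting and ordering:
a.subject | b.class_id | b.subject | a.class_id
Art | 1 | Art | 1
Econ | 7 | Econ | 7
Econ | 8 | Econ | 8
Econ | 8 | Hist | 8
Hist | 2 | Hist | 2
Hist | 2 | Law | 2
Hist | 8 | Econ | 8
Hist | 8 | Hist | 8
Law | 2 | Hist | 2
Law | 2 | Law | 2

(Art, 1, Art, 1); (Econ, 7, Econ, 7); (Econ, 8, Econ, 8); (Econ, 8, Hist, 8); (Hist, 2, Hist, 2); (Hist, 2, Law, 2); (Hist, 8, Econ, 8); (Hist, 8, Hist, 8); (Law, 2, Hist, 2); (Law, 2, Law, 2)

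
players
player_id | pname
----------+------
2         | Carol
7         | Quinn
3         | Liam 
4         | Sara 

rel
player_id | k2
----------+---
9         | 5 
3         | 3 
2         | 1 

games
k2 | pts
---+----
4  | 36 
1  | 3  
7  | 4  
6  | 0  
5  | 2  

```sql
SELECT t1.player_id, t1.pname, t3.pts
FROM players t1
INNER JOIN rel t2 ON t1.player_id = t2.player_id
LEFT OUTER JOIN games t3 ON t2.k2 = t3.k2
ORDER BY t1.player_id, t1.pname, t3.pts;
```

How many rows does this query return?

Joins associate left-to-right: players INNER JOIN rel on player_id gives 2 intermediate row(s).
Then LEFT JOIN `games t3` on k2: each of those 2 rows is kept; rows whose t2.k2 has no match in t3 get NULL for t3's columns.
Result: 2 row(s).

2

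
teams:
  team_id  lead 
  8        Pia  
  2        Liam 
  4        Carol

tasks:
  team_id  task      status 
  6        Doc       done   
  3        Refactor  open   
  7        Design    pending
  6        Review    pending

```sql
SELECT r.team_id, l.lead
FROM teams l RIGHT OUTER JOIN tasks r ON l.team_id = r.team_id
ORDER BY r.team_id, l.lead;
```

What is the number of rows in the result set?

4

RIGHT JOIN keeps every row from `tasks`; unmatched rows get NULL for `teams`'s columns.
Matching on l.team_id = r.team_id.
Matched pairs: 0; unmatched r rows kept: 4.
Total: 0 matched + 4 padded = 4 rows.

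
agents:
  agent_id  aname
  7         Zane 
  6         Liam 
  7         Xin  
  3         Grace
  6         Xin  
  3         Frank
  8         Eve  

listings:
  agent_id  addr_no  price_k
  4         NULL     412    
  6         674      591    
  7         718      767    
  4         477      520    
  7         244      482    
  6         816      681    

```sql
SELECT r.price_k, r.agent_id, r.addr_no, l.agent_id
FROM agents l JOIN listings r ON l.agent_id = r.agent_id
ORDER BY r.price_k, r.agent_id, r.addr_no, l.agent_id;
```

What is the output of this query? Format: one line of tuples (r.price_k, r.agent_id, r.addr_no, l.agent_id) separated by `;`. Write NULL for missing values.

INNER JOIN keeps only pairs where the ON condition holds.
Matching on l.agent_id = r.agent_id.
- agent_id=7: 2 matching r row(s), so 2 row(s) emitted.
- agent_id=6: 2 matching r row(s), so 2 row(s) emitted.
- agent_id=7: 2 matching r row(s), so 2 row(s) emitted.
- agent_id=3: no matching r row, dropped.
- agent_id=6: 2 matching r row(s), so 2 row(s) emitted.
- agent_id=3: no matching r row, dropped.
- agent_id=8: no matching r row, dropped.
After projecting and ordering:
r.price_k | r.agent_id | r.addr_no | l.agent_id
482 | 7 | 244 | 7
482 | 7 | 244 | 7
591 | 6 | 674 | 6
591 | 6 | 674 | 6
681 | 6 | 816 | 6
681 | 6 | 816 | 6
767 | 7 | 718 | 7
767 | 7 | 718 | 7

(482, 7, 244, 7); (482, 7, 244, 7); (591, 6, 674, 6); (591, 6, 674, 6); (681, 6, 816, 6); (681, 6, 816, 6); (767, 7, 718, 7); (767, 7, 718, 7)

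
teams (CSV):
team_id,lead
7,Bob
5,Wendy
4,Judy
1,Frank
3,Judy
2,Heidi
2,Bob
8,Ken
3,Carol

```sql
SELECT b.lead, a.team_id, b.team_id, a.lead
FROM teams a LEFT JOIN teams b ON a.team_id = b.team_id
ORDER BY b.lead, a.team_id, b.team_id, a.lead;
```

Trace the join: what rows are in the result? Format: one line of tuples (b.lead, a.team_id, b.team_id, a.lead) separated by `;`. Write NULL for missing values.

(Bob, 2, 2, Bob); (Bob, 2, 2, Heidi); (Bob, 7, 7, Bob); (Carol, 3, 3, Carol); (Carol, 3, 3, Judy); (Frank, 1, 1, Frank); (Heidi, 2, 2, Bob); (Heidi, 2, 2, Heidi); (Judy, 3, 3, Carol); (Judy, 3, 3, Judy); (Judy, 4, 4, Judy); (Ken, 8, 8, Ken); (Wendy, 5, 5, Wendy)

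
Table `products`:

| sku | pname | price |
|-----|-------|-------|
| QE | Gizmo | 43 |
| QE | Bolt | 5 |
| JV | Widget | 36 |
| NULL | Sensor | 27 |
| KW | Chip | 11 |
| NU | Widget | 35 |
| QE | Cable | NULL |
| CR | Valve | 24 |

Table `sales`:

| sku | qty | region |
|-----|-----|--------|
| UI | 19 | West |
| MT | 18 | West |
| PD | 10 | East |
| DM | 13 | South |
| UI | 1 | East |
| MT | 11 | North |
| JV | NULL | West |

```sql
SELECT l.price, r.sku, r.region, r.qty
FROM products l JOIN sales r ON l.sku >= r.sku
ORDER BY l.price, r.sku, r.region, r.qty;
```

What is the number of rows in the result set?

23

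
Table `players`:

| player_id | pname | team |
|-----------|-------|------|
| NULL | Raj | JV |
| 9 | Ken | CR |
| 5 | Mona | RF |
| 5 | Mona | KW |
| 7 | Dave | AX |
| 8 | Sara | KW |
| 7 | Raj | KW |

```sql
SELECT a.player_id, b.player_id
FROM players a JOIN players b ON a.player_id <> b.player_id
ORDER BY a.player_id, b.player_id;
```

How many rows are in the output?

26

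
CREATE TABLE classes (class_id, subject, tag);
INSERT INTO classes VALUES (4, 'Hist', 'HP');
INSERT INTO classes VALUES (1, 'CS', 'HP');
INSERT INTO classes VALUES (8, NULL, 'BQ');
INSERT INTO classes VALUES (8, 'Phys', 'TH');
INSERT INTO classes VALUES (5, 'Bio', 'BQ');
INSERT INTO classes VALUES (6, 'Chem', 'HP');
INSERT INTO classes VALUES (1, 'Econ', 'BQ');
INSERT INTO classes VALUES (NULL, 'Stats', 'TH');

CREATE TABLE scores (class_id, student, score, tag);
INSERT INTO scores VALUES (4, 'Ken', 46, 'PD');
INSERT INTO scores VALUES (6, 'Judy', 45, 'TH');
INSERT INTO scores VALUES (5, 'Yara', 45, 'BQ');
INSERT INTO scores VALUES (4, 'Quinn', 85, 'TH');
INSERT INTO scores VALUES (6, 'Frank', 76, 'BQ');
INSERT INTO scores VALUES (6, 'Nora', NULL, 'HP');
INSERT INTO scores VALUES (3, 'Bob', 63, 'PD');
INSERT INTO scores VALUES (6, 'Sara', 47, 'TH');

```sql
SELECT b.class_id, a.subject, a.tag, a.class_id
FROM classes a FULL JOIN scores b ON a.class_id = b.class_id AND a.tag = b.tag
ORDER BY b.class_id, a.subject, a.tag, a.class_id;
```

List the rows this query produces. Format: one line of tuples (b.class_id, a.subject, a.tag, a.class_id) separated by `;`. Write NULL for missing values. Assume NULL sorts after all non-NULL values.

(3, NULL, NULL, NULL); (4, NULL, NULL, NULL); (4, NULL, NULL, NULL); (5, Bio, BQ, 5); (6, Chem, HP, 6); (6, NULL, NULL, NULL); (6, NULL, NULL, NULL); (6, NULL, NULL, NULL); (NULL, CS, HP, 1); (NULL, Econ, BQ, 1); (NULL, Hist, HP, 4); (NULL, Phys, TH, 8); (NULL, Stats, TH, NULL); (NULL, NULL, BQ, 8)

FULL OUTER JOIN keeps every row from both sides; unmatched rows get NULL for the other side's columns.
Matching on a.class_id = b.class_id AND a.tag = b.tag. A NULL in a compared column never satisfies the condition.
- a (class_id=4, tag=HP) has no partner → padded with NULL.
- a (class_id=1, tag=HP) has no partner → padded with NULL.
- a (class_id=8, tag=BQ) has no partner → padded with NULL.
- a (class_id=8, tag=TH) has no partner → padded with NULL.
- a (class_id=5, tag=BQ) pairs with 1 row(s) of b.
- a (class_id=6, tag=HP) pairs with 1 row(s) of b.
- a (class_id=1, tag=BQ) has no partner → padded with NULL.
- a (class_id=NULL, tag=TH) has no partner → padded with NULL.
- plus 6 unmatched b row(s), each kept with NULL a columns.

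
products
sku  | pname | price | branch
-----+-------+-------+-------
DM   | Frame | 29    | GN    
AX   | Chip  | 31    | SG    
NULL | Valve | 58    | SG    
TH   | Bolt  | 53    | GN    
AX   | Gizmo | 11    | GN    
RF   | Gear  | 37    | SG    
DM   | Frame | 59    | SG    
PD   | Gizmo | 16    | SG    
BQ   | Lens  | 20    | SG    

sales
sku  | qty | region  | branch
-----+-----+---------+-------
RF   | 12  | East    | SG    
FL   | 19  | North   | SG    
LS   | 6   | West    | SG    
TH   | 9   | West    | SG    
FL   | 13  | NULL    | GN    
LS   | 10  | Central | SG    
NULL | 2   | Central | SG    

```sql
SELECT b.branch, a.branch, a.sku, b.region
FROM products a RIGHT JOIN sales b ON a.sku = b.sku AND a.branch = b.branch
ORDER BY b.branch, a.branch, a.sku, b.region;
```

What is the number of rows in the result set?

7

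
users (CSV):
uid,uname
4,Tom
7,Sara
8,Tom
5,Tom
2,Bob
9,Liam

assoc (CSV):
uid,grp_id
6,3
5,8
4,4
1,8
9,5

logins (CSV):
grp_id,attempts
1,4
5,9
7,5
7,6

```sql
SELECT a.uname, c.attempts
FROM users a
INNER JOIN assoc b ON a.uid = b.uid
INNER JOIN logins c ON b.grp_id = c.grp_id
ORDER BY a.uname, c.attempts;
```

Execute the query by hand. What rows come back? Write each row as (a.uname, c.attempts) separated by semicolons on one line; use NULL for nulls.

(Liam, 9)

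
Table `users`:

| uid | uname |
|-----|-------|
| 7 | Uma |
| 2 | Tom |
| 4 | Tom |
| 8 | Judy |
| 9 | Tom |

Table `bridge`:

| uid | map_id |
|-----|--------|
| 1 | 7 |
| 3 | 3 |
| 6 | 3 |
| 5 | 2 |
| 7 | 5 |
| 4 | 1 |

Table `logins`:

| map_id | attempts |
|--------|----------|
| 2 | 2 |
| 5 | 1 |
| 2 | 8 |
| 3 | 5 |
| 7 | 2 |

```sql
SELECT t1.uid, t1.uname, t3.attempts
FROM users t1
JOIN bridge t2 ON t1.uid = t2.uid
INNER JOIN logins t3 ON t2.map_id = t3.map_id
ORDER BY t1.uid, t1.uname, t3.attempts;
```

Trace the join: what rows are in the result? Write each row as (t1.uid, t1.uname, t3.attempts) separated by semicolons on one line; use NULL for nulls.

Joins associate left-to-right: users INNER JOIN bridge on uid gives 2 intermediate row(s).
Then INNER JOIN `logins t3` on map_id: keep only rows whose t2.map_id appears in t3.

(7, Uma, 1)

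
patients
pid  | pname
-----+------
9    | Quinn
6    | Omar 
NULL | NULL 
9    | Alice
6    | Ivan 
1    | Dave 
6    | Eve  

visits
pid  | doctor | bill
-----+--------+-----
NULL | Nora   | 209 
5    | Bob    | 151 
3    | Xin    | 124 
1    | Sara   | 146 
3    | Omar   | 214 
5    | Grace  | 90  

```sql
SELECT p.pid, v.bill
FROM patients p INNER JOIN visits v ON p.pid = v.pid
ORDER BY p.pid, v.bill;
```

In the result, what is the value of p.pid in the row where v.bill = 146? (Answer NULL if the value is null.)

INNER JOIN keeps only pairs where the ON condition holds.
Matching on p.pid = v.pid. A NULL in a compared column never satisfies the condition.
- p row (pid=9): no match → dropped.
- p row (pid=6): no match → dropped.
- p row (pid=NULL): no match → dropped.
- p row (pid=9): no match → dropped.
- p row (pid=6): no match → dropped.
- p row (pid=1): matches 1 v row(s) → 1 output row(s).
- p row (pid=6): no match → dropped.

1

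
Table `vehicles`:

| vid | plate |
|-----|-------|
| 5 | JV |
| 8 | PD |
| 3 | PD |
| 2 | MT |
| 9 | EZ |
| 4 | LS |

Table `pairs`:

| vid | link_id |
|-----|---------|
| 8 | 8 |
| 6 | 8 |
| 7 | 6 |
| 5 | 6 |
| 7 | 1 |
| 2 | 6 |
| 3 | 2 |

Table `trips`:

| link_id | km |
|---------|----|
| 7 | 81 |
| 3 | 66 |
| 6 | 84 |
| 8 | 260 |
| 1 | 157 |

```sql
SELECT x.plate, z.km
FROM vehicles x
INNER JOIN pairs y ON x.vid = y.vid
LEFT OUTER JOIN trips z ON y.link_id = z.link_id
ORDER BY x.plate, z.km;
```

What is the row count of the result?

4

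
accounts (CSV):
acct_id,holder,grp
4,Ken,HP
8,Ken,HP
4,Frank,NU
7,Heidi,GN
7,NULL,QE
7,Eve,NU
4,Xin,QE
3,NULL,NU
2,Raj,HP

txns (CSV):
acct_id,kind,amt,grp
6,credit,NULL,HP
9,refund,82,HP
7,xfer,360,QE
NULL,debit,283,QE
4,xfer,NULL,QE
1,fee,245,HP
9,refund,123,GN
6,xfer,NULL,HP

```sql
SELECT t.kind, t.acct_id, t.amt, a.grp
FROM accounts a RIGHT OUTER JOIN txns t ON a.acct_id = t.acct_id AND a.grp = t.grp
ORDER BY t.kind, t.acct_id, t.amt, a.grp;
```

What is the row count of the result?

RIGHT JOIN keeps every row from `txns`; unmatched rows get NULL for `accounts`'s columns.
Matching on a.acct_id = t.acct_id AND a.grp = t.grp. A NULL in a compared column never satisfies the condition.
- a[0] acct_id=4, grp=HP → no match.
- a[1] acct_id=8, grp=HP → no match.
- a[2] acct_id=4, grp=NU → no match.
- a[3] acct_id=7, grp=GN → no match.
- a[4] acct_id=7, grp=QE → 1 match(es) in t → 1 row(s).
- a[5] acct_id=7, grp=NU → no match.
- a[6] acct_id=4, grp=QE → 1 match(es) in t → 1 row(s).
- a[7] acct_id=3, grp=NU → no match.
- a[8] acct_id=2, grp=HP → no match.
- plus 6 unmatched t row(s), each kept with NULL a columns.
Total: 2 matched + 6 padded = 8 rows.

8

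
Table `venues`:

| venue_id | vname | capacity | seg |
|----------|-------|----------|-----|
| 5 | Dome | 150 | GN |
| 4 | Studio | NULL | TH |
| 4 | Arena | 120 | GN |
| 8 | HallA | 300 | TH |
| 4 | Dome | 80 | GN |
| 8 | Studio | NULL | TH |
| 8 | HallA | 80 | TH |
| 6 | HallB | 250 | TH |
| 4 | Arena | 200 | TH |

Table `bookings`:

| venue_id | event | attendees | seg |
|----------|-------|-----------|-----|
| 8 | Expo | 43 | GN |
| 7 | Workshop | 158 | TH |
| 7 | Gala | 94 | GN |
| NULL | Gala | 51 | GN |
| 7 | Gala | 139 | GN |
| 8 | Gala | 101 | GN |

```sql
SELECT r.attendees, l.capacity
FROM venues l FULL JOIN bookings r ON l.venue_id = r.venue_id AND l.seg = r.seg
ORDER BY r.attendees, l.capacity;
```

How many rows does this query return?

FULL OUTER JOIN keeps every row from both sides; unmatched rows get NULL for the other side's columns.
Matching on l.venue_id = r.venue_id AND l.seg = r.seg. A NULL in a compared column never satisfies the condition.
- venue_id=5, seg=GN: no r row matches, row kept with r columns NULL.
- venue_id=4, seg=TH: no r row matches, row kept with r columns NULL.
- venue_id=4, seg=GN: no r row matches, row kept with r columns NULL.
- venue_id=8, seg=TH: no r row matches, row kept with r columns NULL.
- venue_id=4, seg=GN: no r row matches, row kept with r columns NULL.
- venue_id=8, seg=TH: no r row matches, row kept with r columns NULL.
- venue_id=8, seg=TH: no r row matches, row kept with r columns NULL.
- venue_id=6, seg=TH: no r row matches, row kept with r columns NULL.
- venue_id=4, seg=TH: no r row matches, row kept with r columns NULL.
- plus 6 unmatched r row(s), each kept with NULL l columns.
Total: 0 matched + 15 padded = 15 rows.

15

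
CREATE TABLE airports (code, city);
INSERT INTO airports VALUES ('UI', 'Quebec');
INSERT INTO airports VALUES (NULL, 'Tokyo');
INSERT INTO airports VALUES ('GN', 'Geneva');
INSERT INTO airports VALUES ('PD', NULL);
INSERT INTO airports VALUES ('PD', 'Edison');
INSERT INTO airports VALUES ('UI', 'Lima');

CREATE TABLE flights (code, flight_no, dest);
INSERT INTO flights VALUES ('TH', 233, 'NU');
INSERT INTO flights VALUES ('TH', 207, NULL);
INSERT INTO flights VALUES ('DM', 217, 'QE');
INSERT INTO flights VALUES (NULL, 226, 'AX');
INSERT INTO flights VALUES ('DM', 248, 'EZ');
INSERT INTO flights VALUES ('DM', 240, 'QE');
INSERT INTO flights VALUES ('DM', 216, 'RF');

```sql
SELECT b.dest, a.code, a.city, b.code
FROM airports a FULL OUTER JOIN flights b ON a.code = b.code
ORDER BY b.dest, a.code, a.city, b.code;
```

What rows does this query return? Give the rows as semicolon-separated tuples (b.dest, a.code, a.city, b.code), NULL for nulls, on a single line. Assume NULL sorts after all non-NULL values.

(AX, NULL, NULL, NULL); (EZ, NULL, NULL, DM); (NU, NULL, NULL, TH); (QE, NULL, NULL, DM); (QE, NULL, NULL, DM); (RF, NULL, NULL, DM); (NULL, GN, Geneva, NULL); (NULL, PD, Edison, NULL); (NULL, PD, NULL, NULL); (NULL, UI, Lima, NULL); (NULL, UI, Quebec, NULL); (NULL, NULL, Tokyo, NULL); (NULL, NULL, NULL, TH)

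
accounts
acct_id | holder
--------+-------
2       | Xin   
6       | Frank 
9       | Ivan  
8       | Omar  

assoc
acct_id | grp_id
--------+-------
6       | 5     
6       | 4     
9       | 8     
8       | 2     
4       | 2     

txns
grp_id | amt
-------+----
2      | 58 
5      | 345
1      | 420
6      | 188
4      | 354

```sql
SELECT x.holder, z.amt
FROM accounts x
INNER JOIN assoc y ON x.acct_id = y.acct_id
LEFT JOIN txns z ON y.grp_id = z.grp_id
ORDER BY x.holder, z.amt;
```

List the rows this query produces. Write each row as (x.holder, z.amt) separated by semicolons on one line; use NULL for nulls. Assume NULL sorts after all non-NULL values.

Step 1 — x INNER JOIN y on acct_id → 4 row(s).
Then LEFT JOIN `txns z` on grp_id: each of those 4 rows is kept; rows whose y.grp_id has no match in z get NULL for z's columns.

(Frank, 345); (Frank, 354); (Ivan, NULL); (Omar, 58)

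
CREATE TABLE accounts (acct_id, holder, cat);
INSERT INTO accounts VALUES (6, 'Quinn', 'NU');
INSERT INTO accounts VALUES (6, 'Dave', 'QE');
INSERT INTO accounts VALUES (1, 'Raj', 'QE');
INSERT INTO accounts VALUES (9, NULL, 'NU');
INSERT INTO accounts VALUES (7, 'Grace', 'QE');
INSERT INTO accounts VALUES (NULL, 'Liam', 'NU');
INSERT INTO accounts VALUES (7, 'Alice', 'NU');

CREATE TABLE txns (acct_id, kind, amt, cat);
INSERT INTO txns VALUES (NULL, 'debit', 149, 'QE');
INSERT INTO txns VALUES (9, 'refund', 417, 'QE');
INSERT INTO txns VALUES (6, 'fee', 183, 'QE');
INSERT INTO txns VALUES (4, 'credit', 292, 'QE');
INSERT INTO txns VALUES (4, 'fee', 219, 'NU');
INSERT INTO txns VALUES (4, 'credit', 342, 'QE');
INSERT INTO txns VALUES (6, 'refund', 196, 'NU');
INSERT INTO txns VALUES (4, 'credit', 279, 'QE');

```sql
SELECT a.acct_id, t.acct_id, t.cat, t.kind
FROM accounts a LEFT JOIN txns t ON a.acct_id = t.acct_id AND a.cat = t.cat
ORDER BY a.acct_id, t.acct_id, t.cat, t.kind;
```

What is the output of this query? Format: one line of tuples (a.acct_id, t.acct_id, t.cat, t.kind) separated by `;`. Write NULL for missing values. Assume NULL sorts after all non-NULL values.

(1, NULL, NULL, NULL); (6, 6, NU, refund); (6, 6, QE, fee); (7, NULL, NULL, NULL); (7, NULL, NULL, NULL); (9, NULL, NULL, NULL); (NULL, NULL, NULL, NULL)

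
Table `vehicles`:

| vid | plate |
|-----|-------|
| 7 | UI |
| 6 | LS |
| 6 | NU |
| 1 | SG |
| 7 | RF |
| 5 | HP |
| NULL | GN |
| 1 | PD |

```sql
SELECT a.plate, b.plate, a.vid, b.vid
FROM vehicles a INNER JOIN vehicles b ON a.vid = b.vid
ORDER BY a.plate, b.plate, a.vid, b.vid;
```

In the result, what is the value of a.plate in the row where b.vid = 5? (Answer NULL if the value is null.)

INNER JOIN keeps only pairs where the ON condition holds.
Matching on a.vid = b.vid. A NULL in a compared column never satisfies the condition.
- a[0] vid=7 → 2 match(es) in b → 2 row(s).
- a[1] vid=6 → 2 match(es) in b → 2 row(s).
- a[2] vid=6 → 2 match(es) in b → 2 row(s).
- a[3] vid=1 → 2 match(es) in b → 2 row(s).
- a[4] vid=7 → 2 match(es) in b → 2 row(s).
- a[5] vid=5 → 1 match(es) in b → 1 row(s).
- a[6] vid=NULL → no match; dropped.
- a[7] vid=1 → 2 match(es) in b → 2 row(s).

HP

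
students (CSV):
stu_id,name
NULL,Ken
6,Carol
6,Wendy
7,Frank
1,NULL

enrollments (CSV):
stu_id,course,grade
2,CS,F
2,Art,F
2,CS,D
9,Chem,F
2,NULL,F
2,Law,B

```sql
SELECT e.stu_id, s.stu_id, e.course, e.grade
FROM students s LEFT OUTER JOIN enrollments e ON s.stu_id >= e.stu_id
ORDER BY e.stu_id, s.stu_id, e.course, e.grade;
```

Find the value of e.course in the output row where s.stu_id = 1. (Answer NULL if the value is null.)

LEFT JOIN keeps every row from `students`; unmatched rows get NULL for `enrollments`'s columns.
Matching on s.stu_id >= e.stu_id. A NULL in a compared column never satisfies the condition.
- s[0] stu_id=NULL → no match; kept with NULLs on the e side.
- s[1] stu_id=6 → 5 match(es) in e → 5 row(s).
- s[2] stu_id=6 → 5 match(es) in e → 5 row(s).
- s[3] stu_id=7 → 5 match(es) in e → 5 row(s).
- s[4] stu_id=1 → no match; kept with NULLs on the e side.

NULL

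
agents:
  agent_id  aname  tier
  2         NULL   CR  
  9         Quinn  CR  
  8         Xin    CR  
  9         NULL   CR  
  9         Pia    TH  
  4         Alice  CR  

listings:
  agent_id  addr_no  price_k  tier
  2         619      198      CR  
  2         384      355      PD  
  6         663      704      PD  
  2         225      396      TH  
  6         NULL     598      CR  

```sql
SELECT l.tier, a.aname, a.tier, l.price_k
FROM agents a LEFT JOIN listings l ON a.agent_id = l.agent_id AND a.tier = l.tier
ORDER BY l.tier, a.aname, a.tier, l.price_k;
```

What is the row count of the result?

6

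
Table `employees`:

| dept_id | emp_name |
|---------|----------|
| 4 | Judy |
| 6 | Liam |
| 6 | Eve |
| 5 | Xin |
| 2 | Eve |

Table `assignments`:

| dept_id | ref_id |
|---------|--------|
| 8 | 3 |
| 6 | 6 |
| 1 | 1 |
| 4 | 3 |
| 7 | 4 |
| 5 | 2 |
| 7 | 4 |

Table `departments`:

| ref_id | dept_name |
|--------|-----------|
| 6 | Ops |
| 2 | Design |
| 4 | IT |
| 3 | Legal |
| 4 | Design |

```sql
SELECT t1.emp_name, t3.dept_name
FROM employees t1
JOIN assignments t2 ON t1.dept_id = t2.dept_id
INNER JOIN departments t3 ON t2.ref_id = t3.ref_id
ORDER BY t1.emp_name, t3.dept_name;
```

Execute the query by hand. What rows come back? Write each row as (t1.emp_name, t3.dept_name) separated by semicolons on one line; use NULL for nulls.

(Eve, Ops); (Judy, Legal); (Liam, Ops); (Xin, Design)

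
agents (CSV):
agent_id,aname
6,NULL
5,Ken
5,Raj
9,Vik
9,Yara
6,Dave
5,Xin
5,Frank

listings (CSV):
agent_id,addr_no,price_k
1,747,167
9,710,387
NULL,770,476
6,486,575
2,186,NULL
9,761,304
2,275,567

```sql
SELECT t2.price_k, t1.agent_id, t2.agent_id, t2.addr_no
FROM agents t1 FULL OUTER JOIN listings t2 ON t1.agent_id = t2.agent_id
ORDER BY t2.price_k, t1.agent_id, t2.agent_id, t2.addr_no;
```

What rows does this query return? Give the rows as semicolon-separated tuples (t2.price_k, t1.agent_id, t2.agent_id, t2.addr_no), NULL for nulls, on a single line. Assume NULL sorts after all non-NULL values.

(167, NULL, 1, 747); (304, 9, 9, 761); (304, 9, 9, 761); (387, 9, 9, 710); (387, 9, 9, 710); (476, NULL, NULL, 770); (567, NULL, 2, 275); (575, 6, 6, 486); (575, 6, 6, 486); (NULL, 5, NULL, NULL); (NULL, 5, NULL, NULL); (NULL, 5, NULL, NULL); (NULL, 5, NULL, NULL); (NULL, NULL, 2, 186)

FULL OUTER JOIN keeps every row from both sides; unmatched rows get NULL for the other side's columns.
Matching on t1.agent_id = t2.agent_id. A NULL in a compared column never satisfies the condition.
- t1 row (agent_id=6): matches 1 t2 row(s) → 1 output row(s).
- t1 row (agent_id=5): no match → kept, t2 columns NULL.
- t1 row (agent_id=5): no match → kept, t2 columns NULL.
- t1 row (agent_id=9): matches 2 t2 row(s) → 2 output row(s).
- t1 row (agent_id=9): matches 2 t2 row(s) → 2 output row(s).
- t1 row (agent_id=6): matches 1 t2 row(s) → 1 output row(s).
- t1 row (agent_id=5): no match → kept, t2 columns NULL.
- t1 row (agent_id=5): no match → kept, t2 columns NULL.
- plus 4 unmatched t2 row(s), each kept with NULL t1 columns.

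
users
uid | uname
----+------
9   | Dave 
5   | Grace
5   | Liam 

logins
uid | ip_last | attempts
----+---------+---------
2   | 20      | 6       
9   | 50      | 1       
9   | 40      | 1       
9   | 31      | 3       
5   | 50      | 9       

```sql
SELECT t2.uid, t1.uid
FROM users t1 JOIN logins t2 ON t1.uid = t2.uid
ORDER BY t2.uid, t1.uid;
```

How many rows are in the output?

5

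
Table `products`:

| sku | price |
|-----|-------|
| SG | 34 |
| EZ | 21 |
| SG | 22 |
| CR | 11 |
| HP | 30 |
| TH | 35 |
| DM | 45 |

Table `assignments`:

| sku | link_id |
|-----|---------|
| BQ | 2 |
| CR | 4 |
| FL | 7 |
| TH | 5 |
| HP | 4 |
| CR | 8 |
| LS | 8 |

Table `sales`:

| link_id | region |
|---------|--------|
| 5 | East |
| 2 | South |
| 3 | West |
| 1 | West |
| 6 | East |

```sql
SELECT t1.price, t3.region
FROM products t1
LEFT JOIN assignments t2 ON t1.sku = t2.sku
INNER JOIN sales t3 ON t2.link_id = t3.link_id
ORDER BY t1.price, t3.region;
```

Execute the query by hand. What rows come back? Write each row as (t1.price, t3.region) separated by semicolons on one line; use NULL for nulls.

Joins associate left-to-right: products LEFT JOIN assignments on sku gives 8 intermediate row(s).
Then INNER JOIN `sales t3` on link_id: keep only rows whose t2.link_id appears in t3.

(35, East)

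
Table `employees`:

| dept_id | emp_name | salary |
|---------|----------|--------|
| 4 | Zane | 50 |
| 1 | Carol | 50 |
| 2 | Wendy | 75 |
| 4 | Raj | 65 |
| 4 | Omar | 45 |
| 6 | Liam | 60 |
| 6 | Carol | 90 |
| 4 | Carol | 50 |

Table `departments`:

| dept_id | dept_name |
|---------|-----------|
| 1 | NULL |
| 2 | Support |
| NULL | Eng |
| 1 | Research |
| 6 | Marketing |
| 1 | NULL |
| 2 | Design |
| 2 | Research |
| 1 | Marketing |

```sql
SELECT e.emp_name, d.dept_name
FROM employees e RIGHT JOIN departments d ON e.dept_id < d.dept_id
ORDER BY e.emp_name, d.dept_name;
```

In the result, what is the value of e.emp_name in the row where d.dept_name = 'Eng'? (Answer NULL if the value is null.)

RIGHT JOIN keeps every row from `departments`; unmatched rows get NULL for `employees`'s columns.
Matching on e.dept_id < d.dept_id. A NULL in a compared column never satisfies the condition.
- dept_id=4: 1 matching d row(s), so 1 row(s) emitted.
- dept_id=1: 4 matching d row(s), so 4 row(s) emitted.
- dept_id=2: 1 matching d row(s), so 1 row(s) emitted.
- dept_id=4: 1 matching d row(s), so 1 row(s) emitted.
- dept_id=4: 1 matching d row(s), so 1 row(s) emitted.
- dept_id=6: no matching d row.
- dept_id=6: no matching d row.
- dept_id=4: 1 matching d row(s), so 1 row(s) emitted.
- 5 row(s) from d found no e partner → padded with NULL.

NULL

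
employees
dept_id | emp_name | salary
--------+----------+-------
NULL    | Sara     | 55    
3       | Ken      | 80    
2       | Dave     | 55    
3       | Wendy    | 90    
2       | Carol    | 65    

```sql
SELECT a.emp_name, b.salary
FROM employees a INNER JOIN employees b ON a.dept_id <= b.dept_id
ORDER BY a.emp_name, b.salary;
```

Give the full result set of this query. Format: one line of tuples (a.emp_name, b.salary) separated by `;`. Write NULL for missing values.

INNER JOIN keeps only pairs where the ON condition holds.
Matching on a.dept_id <= b.dept_id. A NULL in a compared column never satisfies the condition.
- a row (dept_id=NULL): no match → dropped.
- a row (dept_id=3): matches 2 b row(s) → 2 output row(s).
- a row (dept_id=2): matches 4 b row(s) → 4 output row(s).
- a row (dept_id=3): matches 2 b row(s) → 2 output row(s).
- a row (dept_id=2): matches 4 b row(s) → 4 output row(s).

(Carol, 55); (Carol, 65); (Carol, 80); (Carol, 90); (Dave, 55); (Dave, 65); (Dave, 80); (Dave, 90); (Ken, 80); (Ken, 90); (Wendy, 80); (Wendy, 90)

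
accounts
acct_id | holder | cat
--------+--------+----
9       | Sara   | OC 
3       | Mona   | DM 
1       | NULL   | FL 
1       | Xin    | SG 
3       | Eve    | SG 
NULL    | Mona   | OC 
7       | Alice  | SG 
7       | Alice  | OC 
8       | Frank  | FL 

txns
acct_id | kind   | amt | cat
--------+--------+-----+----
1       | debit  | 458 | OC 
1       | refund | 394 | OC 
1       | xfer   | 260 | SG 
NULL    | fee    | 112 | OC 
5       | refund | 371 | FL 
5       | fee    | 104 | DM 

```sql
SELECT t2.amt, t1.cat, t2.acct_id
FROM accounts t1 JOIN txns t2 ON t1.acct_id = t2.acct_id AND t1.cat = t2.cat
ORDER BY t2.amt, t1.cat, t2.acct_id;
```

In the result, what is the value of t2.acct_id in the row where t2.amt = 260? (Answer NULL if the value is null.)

1

INNER JOIN keeps only pairs where the ON condition holds.
Matching on t1.acct_id = t2.acct_id AND t1.cat = t2.cat. A NULL in a compared column never satisfies the condition.
- t1 (acct_id=9, cat=OC) has no partner → excluded.
- t1 (acct_id=3, cat=DM) has no partner → excluded.
- t1 (acct_id=1, cat=FL) has no partner → excluded.
- t1 (acct_id=1, cat=SG) pairs with 1 row(s) of t2.
- t1 (acct_id=3, cat=SG) has no partner → excluded.
- t1 (acct_id=NULL, cat=OC) has no partner → excluded.
- t1 (acct_id=7, cat=SG) has no partner → excluded.
- t1 (acct_id=7, cat=OC) has no partner → excluded.
- t1 (acct_id=8, cat=FL) has no partner → excluded.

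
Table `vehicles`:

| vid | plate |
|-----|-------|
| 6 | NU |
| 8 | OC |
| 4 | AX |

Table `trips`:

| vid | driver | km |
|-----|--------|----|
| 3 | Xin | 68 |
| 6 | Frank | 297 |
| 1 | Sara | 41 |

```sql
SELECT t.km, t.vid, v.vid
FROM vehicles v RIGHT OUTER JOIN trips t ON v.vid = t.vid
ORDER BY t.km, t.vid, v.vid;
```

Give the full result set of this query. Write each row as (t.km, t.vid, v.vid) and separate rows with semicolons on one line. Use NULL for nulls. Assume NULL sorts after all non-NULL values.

RIGHT JOIN keeps every row from `trips`; unmatched rows get NULL for `vehicles`'s columns.
Matching on v.vid = t.vid.
- v[0] vid=6 → 1 match(es) in t → 1 row(s).
- v[1] vid=8 → no match.
- v[2] vid=4 → no match.
- 2 row(s) from t found no v partner → padded with NULL.
After projecting and ordering:
t.km | t.vid | v.vid
41 | 1 | NULL
68 | 3 | NULL
297 | 6 | 6

(41, 1, NULL); (68, 3, NULL); (297, 6, 6)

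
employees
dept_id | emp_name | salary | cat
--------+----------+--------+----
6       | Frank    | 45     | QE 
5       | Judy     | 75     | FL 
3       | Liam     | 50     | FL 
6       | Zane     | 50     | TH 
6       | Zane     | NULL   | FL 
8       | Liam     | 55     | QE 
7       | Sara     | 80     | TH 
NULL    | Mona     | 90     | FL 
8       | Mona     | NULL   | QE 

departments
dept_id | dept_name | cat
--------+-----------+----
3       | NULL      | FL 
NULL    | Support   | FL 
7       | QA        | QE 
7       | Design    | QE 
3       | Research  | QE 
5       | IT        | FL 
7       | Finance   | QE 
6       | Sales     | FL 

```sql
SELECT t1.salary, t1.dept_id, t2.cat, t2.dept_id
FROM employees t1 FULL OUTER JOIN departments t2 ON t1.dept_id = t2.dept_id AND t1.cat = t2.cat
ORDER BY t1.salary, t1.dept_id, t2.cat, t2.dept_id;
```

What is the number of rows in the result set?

14

FULL OUTER JOIN keeps every row from both sides; unmatched rows get NULL for the other side's columns.
Matching on t1.dept_id = t2.dept_id AND t1.cat = t2.cat. A NULL in a compared column never satisfies the condition.
- t1 row (dept_id=6, cat=QE): no match → kept, t2 columns NULL.
- t1 row (dept_id=5, cat=FL): matches 1 t2 row(s) → 1 output row(s).
- t1 row (dept_id=3, cat=FL): matches 1 t2 row(s) → 1 output row(s).
- t1 row (dept_id=6, cat=TH): no match → kept, t2 columns NULL.
- t1 row (dept_id=6, cat=FL): matches 1 t2 row(s) → 1 output row(s).
- t1 row (dept_id=8, cat=QE): no match → kept, t2 columns NULL.
- t1 row (dept_id=7, cat=TH): no match → kept, t2 columns NULL.
- t1 row (dept_id=NULL, cat=FL): no match → kept, t2 columns NULL.
- t1 row (dept_id=8, cat=QE): no match → kept, t2 columns NULL.
- plus 5 unmatched t2 row(s), each kept with NULL t1 columns.
Total: 3 matched + 11 padded = 14 rows.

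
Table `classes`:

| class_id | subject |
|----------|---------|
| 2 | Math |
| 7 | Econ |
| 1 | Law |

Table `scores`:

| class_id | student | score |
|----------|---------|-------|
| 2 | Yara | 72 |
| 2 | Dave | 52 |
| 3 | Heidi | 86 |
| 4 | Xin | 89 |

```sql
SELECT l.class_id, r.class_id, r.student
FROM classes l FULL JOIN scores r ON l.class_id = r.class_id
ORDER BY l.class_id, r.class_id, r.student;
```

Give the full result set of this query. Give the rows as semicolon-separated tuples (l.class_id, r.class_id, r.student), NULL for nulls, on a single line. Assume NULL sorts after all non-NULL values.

(1, NULL, NULL); (2, 2, Dave); (2, 2, Yara); (7, NULL, NULL); (NULL, 3, Heidi); (NULL, 4, Xin)

FULL OUTER JOIN keeps every row from both sides; unmatched rows get NULL for the other side's columns.
Matching on l.class_id = r.class_id.
- l (class_id=2) pairs with 2 row(s) of r.
- l (class_id=7) has no partner → padded with NULL.
- l (class_id=1) has no partner → padded with NULL.
- 2 r row(s) had no l match → kept, l columns NULL.
After projecting and ordering:
l.class_id | r.class_id | r.student
1 | NULL | NULL
2 | 2 | Dave
2 | 2 | Yara
7 | NULL | NULL
NULL | 3 | Heidi
NULL | 4 | Xin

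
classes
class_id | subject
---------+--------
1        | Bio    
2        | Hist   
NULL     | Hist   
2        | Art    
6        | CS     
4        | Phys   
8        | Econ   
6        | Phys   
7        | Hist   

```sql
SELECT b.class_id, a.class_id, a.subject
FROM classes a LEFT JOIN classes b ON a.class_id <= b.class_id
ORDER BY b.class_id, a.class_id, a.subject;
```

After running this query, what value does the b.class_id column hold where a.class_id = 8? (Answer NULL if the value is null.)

LEFT JOIN keeps every row from `classes a`; unmatched rows get NULL for `classes b`'s columns.
Matching on a.class_id <= b.class_id. A NULL in a compared column never satisfies the condition.
- class_id=1: 8 matching b row(s), so 8 row(s) emitted.
- class_id=2: 7 matching b row(s), so 7 row(s) emitted.
- class_id=NULL: no b row matches, row kept with b columns NULL.
- class_id=2: 7 matching b row(s), so 7 row(s) emitted.
- class_id=6: 4 matching b row(s), so 4 row(s) emitted.
- class_id=4: 5 matching b row(s), so 5 row(s) emitted.
- class_id=8: 1 matching b row(s), so 1 row(s) emitted.
- class_id=6: 4 matching b row(s), so 4 row(s) emitted.
- class_id=7: 2 matching b row(s), so 2 row(s) emitted.

8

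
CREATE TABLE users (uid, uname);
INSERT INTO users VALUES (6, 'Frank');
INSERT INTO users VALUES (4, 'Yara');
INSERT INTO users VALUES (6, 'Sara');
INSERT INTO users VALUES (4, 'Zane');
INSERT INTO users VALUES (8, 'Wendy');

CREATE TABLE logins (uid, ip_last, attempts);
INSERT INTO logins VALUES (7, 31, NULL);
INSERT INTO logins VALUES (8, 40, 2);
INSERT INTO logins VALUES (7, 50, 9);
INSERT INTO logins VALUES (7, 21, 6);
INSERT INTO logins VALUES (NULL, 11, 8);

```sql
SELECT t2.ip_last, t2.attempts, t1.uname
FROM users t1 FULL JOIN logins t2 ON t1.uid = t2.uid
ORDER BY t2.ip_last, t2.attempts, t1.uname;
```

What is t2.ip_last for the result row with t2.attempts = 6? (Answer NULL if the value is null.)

21

FULL OUTER JOIN keeps every row from both sides; unmatched rows get NULL for the other side's columns.
Matching on t1.uid = t2.uid. A NULL in a compared column never satisfies the condition.
Matched pairs: 1; unmatched t1 rows kept: 4; unmatched t2 rows kept: 4.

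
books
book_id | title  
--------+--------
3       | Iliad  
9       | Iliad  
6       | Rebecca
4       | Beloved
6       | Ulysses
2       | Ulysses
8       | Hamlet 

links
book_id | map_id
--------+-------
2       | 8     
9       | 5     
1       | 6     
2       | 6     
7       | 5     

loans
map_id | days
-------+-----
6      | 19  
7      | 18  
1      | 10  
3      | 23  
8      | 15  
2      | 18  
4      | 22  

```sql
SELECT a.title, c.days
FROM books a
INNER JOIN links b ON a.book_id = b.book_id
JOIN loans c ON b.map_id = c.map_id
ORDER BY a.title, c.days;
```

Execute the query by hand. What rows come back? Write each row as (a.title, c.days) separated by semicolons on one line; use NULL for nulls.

Step 1 — a INNER JOIN b on book_id → 3 row(s).
Then INNER JOIN `loans c` on map_id: keep only rows whose b.map_id appears in c.

(Ulysses, 15); (Ulysses, 19)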